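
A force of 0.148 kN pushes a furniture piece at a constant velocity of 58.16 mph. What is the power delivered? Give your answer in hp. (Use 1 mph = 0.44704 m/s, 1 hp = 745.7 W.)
Convert to SI: F = 148.0 N, v = 25.9998 m/s
P = Fv = (148.0)(25.9998) = 3847.98 W = 5.16 hp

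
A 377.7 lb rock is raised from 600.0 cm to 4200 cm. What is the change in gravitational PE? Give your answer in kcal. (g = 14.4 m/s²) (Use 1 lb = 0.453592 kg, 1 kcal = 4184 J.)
Convert to SI: m = 171.322 kg, Δh = 36.0 m
ΔPE = mgΔh = (171.322)(14.4)(36.0) = 88813.2 J = 21.23 kcal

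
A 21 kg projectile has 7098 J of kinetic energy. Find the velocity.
v = √(2·KE/m) = √(2·7098/21) = 26.0 m/s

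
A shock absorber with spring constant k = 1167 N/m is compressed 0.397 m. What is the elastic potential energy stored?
PE = ½kx² = ½(1167)(0.397)² = 91.96 J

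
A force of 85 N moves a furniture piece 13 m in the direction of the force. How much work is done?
W = F·d = (85)(13) = 1105 J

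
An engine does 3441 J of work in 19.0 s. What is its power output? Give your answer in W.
P = W/t = 3441.0/19.0 = 181.1 W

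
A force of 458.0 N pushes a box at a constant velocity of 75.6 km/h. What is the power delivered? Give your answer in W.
Convert to SI: F = 458.0 N, v = 21.0 m/s
P = Fv = (458.0)(21.0) = 9618 W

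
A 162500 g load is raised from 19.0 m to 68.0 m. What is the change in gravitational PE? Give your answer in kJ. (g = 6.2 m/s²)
Convert to SI: m = 162.5 kg, Δh = 49.0 m
ΔPE = mgΔh = (162.5)(6.2)(49.0) = 49367.5 J = 49.37 kJ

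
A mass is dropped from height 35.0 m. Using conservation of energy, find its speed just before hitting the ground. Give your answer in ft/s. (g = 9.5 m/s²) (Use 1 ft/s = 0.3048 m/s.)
mgh = ½mv² ⇒ v = √(2gh) = √(2·9.5·35.0) = 25.7876 m/s = 84.6 ft/s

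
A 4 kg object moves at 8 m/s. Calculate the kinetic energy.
KE = ½mv² = ½(4)(8)² = 128.0 J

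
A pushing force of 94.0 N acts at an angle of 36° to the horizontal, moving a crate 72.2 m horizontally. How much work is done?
W = F·d·cosθ = (94.0)(72.2)cos(36°) = 5491 J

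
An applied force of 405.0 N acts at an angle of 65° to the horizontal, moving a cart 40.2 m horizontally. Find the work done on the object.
W = F·d·cosθ = (405.0)(40.2)cos(65°) = 6881 J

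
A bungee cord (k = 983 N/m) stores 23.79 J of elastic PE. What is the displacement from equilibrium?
x = √(2·PE/k) = √(2·23.79/983) = 0.22 m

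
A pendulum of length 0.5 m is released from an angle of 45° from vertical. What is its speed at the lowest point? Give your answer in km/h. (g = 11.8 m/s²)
h = L(1 − cosθ) = 0.5(1 − cos45°) = 0.146447 m
v = √(2gh) = √(2·11.8·0.146447) = 1.85907 m/s = 6.693 km/h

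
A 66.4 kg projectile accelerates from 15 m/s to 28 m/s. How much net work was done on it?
W = ΔKE = ½m(v₂² − v₁²) = ½(66.4)(28² − 15²) = 18558.8 J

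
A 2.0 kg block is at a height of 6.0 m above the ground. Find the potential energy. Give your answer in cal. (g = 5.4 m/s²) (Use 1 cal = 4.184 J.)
PE = mgh = (2.0)(5.4)(6.0) = 64.8 J = 15.49 cal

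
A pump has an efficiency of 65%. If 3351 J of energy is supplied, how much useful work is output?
W_out = η·W_in = 0.65·3351 = 2178.15 J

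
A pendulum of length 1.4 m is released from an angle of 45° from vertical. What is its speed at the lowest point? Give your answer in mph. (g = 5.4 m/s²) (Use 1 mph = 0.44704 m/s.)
h = L(1 − cosθ) = 1.4(1 − cos45°) = 0.410051 m
v = √(2gh) = √(2·5.4·0.410051) = 2.10441 m/s = 4.707 mph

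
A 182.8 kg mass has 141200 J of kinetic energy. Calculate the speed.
v = √(2·KE/m) = √(2·141200/182.8) = 39.3 m/s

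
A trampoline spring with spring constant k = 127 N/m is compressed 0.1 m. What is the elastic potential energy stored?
PE = ½kx² = ½(127)(0.1)² = 0.635 J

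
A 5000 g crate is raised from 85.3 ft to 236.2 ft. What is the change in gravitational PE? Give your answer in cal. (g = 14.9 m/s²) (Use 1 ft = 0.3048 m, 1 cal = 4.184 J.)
Convert to SI: m = 5.0 kg, Δh = 45.9943 m
ΔPE = mgΔh = (5.0)(14.9)(45.9943) = 3426.58 J = 819.0 cal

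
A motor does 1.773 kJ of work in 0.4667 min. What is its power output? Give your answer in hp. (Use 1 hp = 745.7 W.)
Convert to SI: W = 1773.0 J, t = 28.002 s
P = W/t = 1773.0/28.002 = 63.3169 W = 0.08491 hp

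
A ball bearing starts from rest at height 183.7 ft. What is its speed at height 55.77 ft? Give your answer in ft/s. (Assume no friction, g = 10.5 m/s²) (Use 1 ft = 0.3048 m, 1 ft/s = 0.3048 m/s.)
Convert to SI: h₁−h₂ = 38.9931 m
mgh₁ = mgh₂ + ½mv² ⇒ v = √(2g(h₁−h₂)) = √(2·10.5·38.9931) = 28.6156 m/s = 93.88 ft/s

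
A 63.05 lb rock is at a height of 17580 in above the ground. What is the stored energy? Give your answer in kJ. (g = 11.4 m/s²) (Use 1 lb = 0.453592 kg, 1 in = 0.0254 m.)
Convert to SI: m = 28.599 kg, h = 446.532 m
PE = mgh = (28.599)(11.4)(446.532) = 145582 J = 145.6 kJ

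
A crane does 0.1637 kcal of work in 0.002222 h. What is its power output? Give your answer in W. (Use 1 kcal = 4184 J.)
Convert to SI: W = 684.921 J, t = 7.9992 s
P = W/t = 684.921/7.9992 = 85.62 W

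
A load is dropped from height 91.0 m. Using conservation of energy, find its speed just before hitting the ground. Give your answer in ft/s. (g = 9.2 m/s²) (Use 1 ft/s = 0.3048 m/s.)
mgh = ½mv² ⇒ v = √(2gh) = √(2·9.2·91.0) = 40.9194 m/s = 134.3 ft/s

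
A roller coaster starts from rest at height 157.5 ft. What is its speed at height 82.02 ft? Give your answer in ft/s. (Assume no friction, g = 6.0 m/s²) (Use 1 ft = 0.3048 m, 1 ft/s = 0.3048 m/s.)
Convert to SI: h₁−h₂ = 23.0063 m
mgh₁ = mgh₂ + ½mv² ⇒ v = √(2g(h₁−h₂)) = √(2·6.0·23.0063) = 16.6155 m/s = 54.51 ft/s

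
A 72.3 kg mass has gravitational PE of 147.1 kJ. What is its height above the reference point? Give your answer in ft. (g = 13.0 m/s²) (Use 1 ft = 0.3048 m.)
Convert to SI: m = 72.3 kg, PE = 147100 J
h = PE/(mg) = 147100/(72.3·13.0) = 156.506 m = 513.5 ft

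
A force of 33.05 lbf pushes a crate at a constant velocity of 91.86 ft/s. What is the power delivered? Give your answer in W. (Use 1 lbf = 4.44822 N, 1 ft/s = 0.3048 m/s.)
Convert to SI: F = 147.014 N, v = 27.9989 m/s
P = Fv = (147.014)(27.9989) = 4116 W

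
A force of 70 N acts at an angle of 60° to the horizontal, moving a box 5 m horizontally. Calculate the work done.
W = F·d·cosθ = (70)(5)cos(60°) = 175.0 J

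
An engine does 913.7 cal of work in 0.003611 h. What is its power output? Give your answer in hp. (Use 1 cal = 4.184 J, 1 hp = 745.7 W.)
Convert to SI: W = 3822.92 J, t = 12.9996 s
P = W/t = 3822.92/12.9996 = 294.08 W = 0.3944 hp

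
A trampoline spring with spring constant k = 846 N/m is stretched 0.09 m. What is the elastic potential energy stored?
PE = ½kx² = ½(846)(0.09)² = 3.426 J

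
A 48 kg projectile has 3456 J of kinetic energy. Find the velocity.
v = √(2·KE/m) = √(2·3456/48) = 12.0 m/s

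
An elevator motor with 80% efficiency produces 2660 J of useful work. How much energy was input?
W_in = W_out/η = 2660/0.8 = 3325 J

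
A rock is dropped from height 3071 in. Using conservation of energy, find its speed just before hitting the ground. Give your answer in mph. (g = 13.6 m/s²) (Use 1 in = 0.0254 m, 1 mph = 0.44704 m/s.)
Convert to SI: h = 78.0034 m
mgh = ½mv² ⇒ v = √(2gh) = √(2·13.6·78.0034) = 46.0618 m/s = 103.0 mph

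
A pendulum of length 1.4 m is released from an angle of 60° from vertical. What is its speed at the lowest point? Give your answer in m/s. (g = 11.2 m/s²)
h = L(1 − cosθ) = 1.4(1 − cos60°) = 0.7 m
v = √(2gh) = √(2·11.2·0.7) = 3.96 m/s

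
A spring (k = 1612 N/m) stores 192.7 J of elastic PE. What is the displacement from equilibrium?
x = √(2·PE/k) = √(2·192.7/1612) = 0.489 m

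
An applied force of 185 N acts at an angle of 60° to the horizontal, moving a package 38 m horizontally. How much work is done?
W = F·d·cosθ = (185)(38)cos(60°) = 3515 J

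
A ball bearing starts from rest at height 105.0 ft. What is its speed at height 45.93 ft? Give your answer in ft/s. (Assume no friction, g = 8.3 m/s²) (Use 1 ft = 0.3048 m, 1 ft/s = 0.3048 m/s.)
Convert to SI: h₁−h₂ = 18.0045 m
mgh₁ = mgh₂ + ½mv² ⇒ v = √(2g(h₁−h₂)) = √(2·8.3·18.0045) = 17.288 m/s = 56.72 ft/s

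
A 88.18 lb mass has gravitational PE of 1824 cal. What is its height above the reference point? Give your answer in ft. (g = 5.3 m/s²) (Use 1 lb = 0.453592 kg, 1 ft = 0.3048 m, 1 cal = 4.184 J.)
Convert to SI: m = 39.9977 kg, PE = 7631.62 J
h = PE/(mg) = 7631.62/(39.9977·5.3) = 36.0002 m = 118.1 ft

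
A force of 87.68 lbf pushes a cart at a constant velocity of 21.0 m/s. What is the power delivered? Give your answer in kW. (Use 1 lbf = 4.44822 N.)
Convert to SI: F = 390.02 N, v = 21.0 m/s
P = Fv = (390.02)(21.0) = 8190.42 W = 8.19 kW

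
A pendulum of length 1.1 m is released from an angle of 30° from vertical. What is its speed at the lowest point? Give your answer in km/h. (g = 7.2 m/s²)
h = L(1 − cosθ) = 1.1(1 − cos30°) = 0.147372 m
v = √(2gh) = √(2·7.2·0.147372) = 1.45676 m/s = 5.244 km/h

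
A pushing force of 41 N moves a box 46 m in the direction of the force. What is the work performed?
W = F·d = (41)(46) = 1886 J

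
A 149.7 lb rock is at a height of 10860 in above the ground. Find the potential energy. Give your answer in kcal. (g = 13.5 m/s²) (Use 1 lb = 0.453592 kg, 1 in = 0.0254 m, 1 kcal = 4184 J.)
Convert to SI: m = 67.9027 kg, h = 275.844 m
PE = mgh = (67.9027)(13.5)(275.844) = 252863 J = 60.44 kcal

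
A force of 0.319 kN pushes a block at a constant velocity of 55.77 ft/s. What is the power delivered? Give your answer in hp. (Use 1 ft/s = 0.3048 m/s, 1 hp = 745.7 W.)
Convert to SI: F = 319.0 N, v = 16.9987 m/s
P = Fv = (319.0)(16.9987) = 5422.58 W = 7.272 hp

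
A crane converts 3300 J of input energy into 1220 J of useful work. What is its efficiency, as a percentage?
η = W_out/W_in = 1220/3300 = 36.97%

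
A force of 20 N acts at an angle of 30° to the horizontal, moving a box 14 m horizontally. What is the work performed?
W = F·d·cosθ = (20)(14)cos(30°) = 242.5 J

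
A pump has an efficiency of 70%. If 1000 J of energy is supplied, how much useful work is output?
W_out = η·W_in = 0.7·1000 = 700.0 J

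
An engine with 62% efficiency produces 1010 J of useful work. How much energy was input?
W_in = W_out/η = 1010/0.62 = 1629 J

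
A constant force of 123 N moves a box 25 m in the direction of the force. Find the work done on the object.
W = F·d = (123)(25) = 3075 J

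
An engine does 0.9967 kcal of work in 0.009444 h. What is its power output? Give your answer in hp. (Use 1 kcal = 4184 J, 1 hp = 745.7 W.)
Convert to SI: W = 4170.19 J, t = 33.9984 s
P = W/t = 4170.19/33.9984 = 122.659 W = 0.1645 hp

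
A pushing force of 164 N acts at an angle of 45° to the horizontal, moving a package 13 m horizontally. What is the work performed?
W = F·d·cosθ = (164)(13)cos(45°) = 1508 J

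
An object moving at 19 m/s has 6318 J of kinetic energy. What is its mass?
m = 2·KE/v² = 2·6318/(19)² = 35.0 kg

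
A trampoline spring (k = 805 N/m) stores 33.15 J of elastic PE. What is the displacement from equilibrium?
x = √(2·PE/k) = √(2·33.15/805) = 0.287 m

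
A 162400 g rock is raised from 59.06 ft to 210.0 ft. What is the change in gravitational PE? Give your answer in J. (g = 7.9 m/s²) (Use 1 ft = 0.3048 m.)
Convert to SI: m = 162.4 kg, Δh = 46.0065 m
ΔPE = mgΔh = (162.4)(7.9)(46.0065) = 59020 J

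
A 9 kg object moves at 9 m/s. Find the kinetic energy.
KE = ½mv² = ½(9)(9)² = 364.5 J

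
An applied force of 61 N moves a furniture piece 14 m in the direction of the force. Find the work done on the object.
W = F·d = (61)(14) = 854.0 J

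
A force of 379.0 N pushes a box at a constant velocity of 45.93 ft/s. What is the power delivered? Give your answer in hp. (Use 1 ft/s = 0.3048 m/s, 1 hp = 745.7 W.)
Convert to SI: F = 379.0 N, v = 13.9995 m/s
P = Fv = (379.0)(13.9995) = 5305.8 W = 7.115 hp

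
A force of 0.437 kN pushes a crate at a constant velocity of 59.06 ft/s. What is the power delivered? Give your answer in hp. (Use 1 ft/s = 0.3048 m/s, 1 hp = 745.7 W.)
Convert to SI: F = 437.0 N, v = 18.0015 m/s
P = Fv = (437.0)(18.0015) = 7866.65 W = 10.55 hp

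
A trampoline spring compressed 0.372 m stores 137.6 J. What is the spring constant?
k = 2·PE/x² = 2·137.6/(0.372)² = 1989 N/m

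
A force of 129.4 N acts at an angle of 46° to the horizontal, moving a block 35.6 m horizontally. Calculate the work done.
W = F·d·cosθ = (129.4)(35.6)cos(46°) = 3200 J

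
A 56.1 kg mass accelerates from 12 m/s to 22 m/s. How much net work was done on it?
W = ΔKE = ½m(v₂² − v₁²) = ½(56.1)(22² − 12²) = 9537.0 J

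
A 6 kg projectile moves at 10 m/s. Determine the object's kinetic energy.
KE = ½mv² = ½(6)(10)² = 300.0 J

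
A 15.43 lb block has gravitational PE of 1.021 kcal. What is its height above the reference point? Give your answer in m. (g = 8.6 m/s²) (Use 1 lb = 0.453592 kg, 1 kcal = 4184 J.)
Convert to SI: m = 6.99892 kg, PE = 4271.86 J
h = PE/(mg) = 4271.86/(6.99892·8.6) = 70.97 m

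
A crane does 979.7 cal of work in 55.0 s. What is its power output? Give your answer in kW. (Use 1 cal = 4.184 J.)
Convert to SI: W = 4099.06 J, t = 55.0 s
P = W/t = 4099.06/55.0 = 74.5285 W = 0.07453 kW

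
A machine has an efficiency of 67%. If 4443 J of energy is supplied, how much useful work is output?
W_out = η·W_in = 0.67·4443 = 2976.81 J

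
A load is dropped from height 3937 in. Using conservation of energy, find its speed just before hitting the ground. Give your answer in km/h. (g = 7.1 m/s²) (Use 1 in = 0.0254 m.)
Convert to SI: h = 99.9998 m
mgh = ½mv² ⇒ v = √(2gh) = √(2·7.1·99.9998) = 37.6828 m/s = 135.7 km/h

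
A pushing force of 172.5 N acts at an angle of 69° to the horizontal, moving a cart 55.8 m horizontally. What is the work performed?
W = F·d·cosθ = (172.5)(55.8)cos(69°) = 3449 J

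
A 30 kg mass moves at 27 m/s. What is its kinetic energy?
KE = ½mv² = ½(30)(27)² = 10935.0 J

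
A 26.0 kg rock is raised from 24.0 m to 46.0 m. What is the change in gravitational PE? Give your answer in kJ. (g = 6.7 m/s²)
ΔPE = mgΔh = (26.0)(6.7)(22.0) = 3832.4 J = 3.832 kJ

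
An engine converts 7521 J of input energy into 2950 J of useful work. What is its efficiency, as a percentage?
η = W_out/W_in = 2950/7521 = 39.22%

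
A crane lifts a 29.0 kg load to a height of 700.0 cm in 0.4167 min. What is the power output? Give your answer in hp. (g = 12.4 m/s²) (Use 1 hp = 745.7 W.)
Convert to SI: m = 29.0 kg, h = 7.0 m, t = 25.002 s
P = mgh/t = (29.0)(12.4)(7.0)/25.002 = 100.68 W = 0.135 hp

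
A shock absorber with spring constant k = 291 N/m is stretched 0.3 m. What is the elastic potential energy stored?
PE = ½kx² = ½(291)(0.3)² = 13.1 J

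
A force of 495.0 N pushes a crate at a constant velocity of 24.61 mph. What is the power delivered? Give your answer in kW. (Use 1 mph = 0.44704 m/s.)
Convert to SI: F = 495.0 N, v = 11.0017 m/s
P = Fv = (495.0)(11.0017) = 5445.82 W = 5.446 kW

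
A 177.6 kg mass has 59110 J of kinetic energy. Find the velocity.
v = √(2·KE/m) = √(2·59110/177.6) = 25.8 m/s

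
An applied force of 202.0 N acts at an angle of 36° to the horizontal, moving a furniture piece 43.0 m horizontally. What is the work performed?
W = F·d·cosθ = (202.0)(43.0)cos(36°) = 7027 J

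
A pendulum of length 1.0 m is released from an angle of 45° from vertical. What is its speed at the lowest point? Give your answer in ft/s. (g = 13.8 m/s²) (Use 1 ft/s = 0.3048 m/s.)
h = L(1 − cosθ) = 1.0(1 − cos45°) = 0.292893 m
v = √(2gh) = √(2·13.8·0.292893) = 2.84321 m/s = 9.328 ft/s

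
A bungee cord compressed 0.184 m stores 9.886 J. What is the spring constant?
k = 2·PE/x² = 2·9.886/(0.184)² = 584.0 N/m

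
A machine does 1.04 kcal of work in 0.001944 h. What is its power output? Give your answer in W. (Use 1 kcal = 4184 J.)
Convert to SI: W = 4351.36 J, t = 6.9984 s
P = W/t = 4351.36/6.9984 = 621.8 W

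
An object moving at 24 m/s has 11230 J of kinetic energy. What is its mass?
m = 2·KE/v² = 2·11230/(24)² = 38.99 kg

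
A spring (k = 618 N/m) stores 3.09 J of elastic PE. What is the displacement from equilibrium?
x = √(2·PE/k) = √(2·3.09/618) = 0.1 m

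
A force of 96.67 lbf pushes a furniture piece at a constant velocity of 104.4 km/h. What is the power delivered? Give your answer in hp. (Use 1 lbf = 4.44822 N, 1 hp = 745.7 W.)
Convert to SI: F = 430.009 N, v = 29.0 m/s
P = Fv = (430.009)(29.0) = 12470.3 W = 16.72 hp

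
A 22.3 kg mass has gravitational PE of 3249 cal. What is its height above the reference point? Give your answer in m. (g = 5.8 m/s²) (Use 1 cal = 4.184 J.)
Convert to SI: m = 22.3 kg, PE = 13593.8 J
h = PE/(mg) = 13593.8/(22.3·5.8) = 105.1 m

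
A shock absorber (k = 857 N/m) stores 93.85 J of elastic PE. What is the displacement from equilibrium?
x = √(2·PE/k) = √(2·93.85/857) = 0.468 m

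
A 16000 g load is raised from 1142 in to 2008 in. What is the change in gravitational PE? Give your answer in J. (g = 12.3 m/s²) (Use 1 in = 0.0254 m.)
Convert to SI: m = 16.0 kg, Δh = 21.9964 m
ΔPE = mgΔh = (16.0)(12.3)(21.9964) = 4329 J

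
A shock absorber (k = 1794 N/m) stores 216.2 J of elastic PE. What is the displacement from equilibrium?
x = √(2·PE/k) = √(2·216.2/1794) = 0.4909 m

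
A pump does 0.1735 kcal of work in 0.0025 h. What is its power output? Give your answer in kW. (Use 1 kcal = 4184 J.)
Convert to SI: W = 725.924 J, t = 9.0 s
P = W/t = 725.924/9.0 = 80.6582 W = 0.08066 kW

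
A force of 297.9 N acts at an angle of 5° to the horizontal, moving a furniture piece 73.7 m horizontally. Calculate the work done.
W = F·d·cosθ = (297.9)(73.7)cos(5°) = 21870 J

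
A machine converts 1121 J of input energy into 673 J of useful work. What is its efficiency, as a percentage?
η = W_out/W_in = 673/1121 = 60.04%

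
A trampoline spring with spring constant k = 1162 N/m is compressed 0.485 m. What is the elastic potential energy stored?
PE = ½kx² = ½(1162)(0.485)² = 136.7 J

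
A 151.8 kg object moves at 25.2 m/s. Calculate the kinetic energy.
KE = ½mv² = ½(151.8)(25.2)² = 48200 J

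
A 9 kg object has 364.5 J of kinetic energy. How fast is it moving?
v = √(2·KE/m) = √(2·364.5/9) = 9.0 m/s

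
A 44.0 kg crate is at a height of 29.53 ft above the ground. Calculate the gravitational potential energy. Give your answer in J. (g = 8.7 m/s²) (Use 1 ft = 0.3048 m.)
Convert to SI: m = 44.0 kg, h = 9.00074 m
PE = mgh = (44.0)(8.7)(9.00074) = 3445 J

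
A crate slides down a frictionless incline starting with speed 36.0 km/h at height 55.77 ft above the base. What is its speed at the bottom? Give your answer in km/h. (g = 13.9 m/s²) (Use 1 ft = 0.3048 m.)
Convert to SI: v₀ = 10.0 m/s, h = 16.9987 m
½mv₀² + mgh = ½mv² ⇒ v = √(v₀² + 2gh) = √(10.0² + 2·13.9·16.9987) = 23.9283 m/s = 86.14 km/h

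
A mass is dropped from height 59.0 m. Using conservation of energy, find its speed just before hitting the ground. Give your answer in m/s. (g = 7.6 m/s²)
mgh = ½mv² ⇒ v = √(2gh) = √(2·7.6·59.0) = 29.95 m/s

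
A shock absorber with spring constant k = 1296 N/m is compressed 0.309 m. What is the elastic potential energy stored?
PE = ½kx² = ½(1296)(0.309)² = 61.87 J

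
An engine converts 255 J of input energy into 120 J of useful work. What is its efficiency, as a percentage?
η = W_out/W_in = 120/255 = 47.06%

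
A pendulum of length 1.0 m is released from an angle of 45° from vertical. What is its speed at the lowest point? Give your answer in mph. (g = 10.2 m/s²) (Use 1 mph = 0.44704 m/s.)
h = L(1 − cosθ) = 1.0(1 − cos45°) = 0.292893 m
v = √(2gh) = √(2·10.2·0.292893) = 2.44439 m/s = 5.468 mph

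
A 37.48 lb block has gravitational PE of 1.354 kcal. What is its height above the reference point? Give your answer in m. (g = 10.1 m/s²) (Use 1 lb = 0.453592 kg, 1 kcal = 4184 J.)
Convert to SI: m = 17.0006 kg, PE = 5665.14 J
h = PE/(mg) = 5665.14/(17.0006·10.1) = 32.99 m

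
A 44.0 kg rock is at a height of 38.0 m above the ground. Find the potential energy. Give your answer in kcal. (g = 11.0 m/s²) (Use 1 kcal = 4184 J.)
PE = mgh = (44.0)(11.0)(38.0) = 18392.0 J = 4.396 kcal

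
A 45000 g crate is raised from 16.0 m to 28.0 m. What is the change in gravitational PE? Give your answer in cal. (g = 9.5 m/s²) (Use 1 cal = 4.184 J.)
Convert to SI: m = 45.0 kg, Δh = 12.0 m
ΔPE = mgΔh = (45.0)(9.5)(12.0) = 5130.0 J = 1226 cal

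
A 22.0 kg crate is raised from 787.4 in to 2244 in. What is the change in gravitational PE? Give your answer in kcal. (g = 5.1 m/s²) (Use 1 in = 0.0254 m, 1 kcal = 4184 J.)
Convert to SI: m = 22.0 kg, Δh = 36.9976 m
ΔPE = mgΔh = (22.0)(5.1)(36.9976) = 4151.14 J = 0.9921 kcal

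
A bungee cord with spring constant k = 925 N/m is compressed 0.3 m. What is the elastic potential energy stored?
PE = ½kx² = ½(925)(0.3)² = 41.63 J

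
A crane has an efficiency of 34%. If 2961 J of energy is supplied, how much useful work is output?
W_out = η·W_in = 0.34·2961 = 1006.74 J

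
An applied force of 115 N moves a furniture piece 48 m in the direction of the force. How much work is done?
W = F·d = (115)(48) = 5520 J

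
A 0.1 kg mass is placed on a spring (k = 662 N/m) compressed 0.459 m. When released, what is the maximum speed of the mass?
½kx² = ½mv² ⇒ v = x√(k/m) = (0.459)√(662/0.1) = 37.35 m/s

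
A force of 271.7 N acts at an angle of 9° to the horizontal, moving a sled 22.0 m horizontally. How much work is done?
W = F·d·cosθ = (271.7)(22.0)cos(9°) = 5904 J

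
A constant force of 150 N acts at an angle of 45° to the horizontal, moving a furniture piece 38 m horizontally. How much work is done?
W = F·d·cosθ = (150)(38)cos(45°) = 4031 J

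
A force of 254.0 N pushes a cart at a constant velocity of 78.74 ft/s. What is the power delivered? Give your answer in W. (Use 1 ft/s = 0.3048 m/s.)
Convert to SI: F = 254.0 N, v = 24.0 m/s
P = Fv = (254.0)(24.0) = 6096 W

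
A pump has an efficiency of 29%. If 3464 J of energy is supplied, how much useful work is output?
W_out = η·W_in = 0.29·3464 = 1004.56 J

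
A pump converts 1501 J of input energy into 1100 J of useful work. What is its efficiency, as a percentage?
η = W_out/W_in = 1100/1501 = 73.28%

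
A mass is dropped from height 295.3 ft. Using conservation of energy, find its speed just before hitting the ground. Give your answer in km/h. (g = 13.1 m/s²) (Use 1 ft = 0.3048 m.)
Convert to SI: h = 90.0074 m
mgh = ½mv² ⇒ v = √(2gh) = √(2·13.1·90.0074) = 48.5612 m/s = 174.8 km/h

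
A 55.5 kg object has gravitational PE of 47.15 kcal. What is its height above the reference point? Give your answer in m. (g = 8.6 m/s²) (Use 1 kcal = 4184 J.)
Convert to SI: m = 55.5 kg, PE = 197276 J
h = PE/(mg) = 197276/(55.5·8.6) = 413.3 m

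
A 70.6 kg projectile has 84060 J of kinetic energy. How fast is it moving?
v = √(2·KE/m) = √(2·84060/70.6) = 48.8 m/s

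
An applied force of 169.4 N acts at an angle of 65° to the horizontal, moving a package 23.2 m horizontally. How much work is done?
W = F·d·cosθ = (169.4)(23.2)cos(65°) = 1661 J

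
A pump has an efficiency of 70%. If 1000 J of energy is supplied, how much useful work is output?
W_out = η·W_in = 0.7·1000 = 700.0 J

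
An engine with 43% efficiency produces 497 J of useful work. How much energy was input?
W_in = W_out/η = 497/0.43 = 1156 J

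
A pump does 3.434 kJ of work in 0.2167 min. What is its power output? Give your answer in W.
Convert to SI: W = 3434.0 J, t = 13.002 s
P = W/t = 3434.0/13.002 = 264.1 W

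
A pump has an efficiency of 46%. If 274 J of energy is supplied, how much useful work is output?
W_out = η·W_in = 0.46·274 = 126.04 J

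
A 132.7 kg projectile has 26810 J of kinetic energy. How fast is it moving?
v = √(2·KE/m) = √(2·26810/132.7) = 20.1 m/s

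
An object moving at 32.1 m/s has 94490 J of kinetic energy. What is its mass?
m = 2·KE/v² = 2·94490/(32.1)² = 183.4 kg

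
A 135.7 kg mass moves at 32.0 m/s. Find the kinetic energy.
KE = ½mv² = ½(135.7)(32.0)² = 69480 J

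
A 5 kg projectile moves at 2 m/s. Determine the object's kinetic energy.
KE = ½mv² = ½(5)(2)² = 10.0 J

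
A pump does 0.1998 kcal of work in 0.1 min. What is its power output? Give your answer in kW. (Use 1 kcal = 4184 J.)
Convert to SI: W = 835.963 J, t = 6.0 s
P = W/t = 835.963/6.0 = 139.327 W = 0.1393 kW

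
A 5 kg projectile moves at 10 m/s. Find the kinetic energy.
KE = ½mv² = ½(5)(10)² = 250.0 J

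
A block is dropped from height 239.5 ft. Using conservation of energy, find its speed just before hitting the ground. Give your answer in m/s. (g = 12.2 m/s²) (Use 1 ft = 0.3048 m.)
Convert to SI: h = 72.9996 m
mgh = ½mv² ⇒ v = √(2gh) = √(2·12.2·72.9996) = 42.2 m/s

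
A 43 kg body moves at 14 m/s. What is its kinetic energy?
KE = ½mv² = ½(43)(14)² = 4214.0 J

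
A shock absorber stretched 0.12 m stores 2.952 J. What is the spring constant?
k = 2·PE/x² = 2·2.952/(0.12)² = 410.0 N/m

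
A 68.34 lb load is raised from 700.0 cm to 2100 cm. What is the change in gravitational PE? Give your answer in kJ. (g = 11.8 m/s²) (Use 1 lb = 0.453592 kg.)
Convert to SI: m = 30.9985 kg, Δh = 14.0 m
ΔPE = mgΔh = (30.9985)(11.8)(14.0) = 5120.95 J = 5.121 kJ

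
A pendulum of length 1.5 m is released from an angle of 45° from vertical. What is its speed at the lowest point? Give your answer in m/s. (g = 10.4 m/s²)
h = L(1 − cosθ) = 1.5(1 − cos45°) = 0.43934 m
v = √(2gh) = √(2·10.4·0.43934) = 3.023 m/s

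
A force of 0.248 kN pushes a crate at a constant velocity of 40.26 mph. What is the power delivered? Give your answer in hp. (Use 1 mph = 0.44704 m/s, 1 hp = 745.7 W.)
Convert to SI: F = 248.0 N, v = 17.9978 m/s
P = Fv = (248.0)(17.9978) = 4463.46 W = 5.986 hp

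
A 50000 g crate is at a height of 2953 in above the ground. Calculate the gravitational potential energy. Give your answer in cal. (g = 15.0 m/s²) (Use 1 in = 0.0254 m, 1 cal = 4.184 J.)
Convert to SI: m = 50.0 kg, h = 75.0062 m
PE = mgh = (50.0)(15.0)(75.0062) = 56254.7 J = 13450 cal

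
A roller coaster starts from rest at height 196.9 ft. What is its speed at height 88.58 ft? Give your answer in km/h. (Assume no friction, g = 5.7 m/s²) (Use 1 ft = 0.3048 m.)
Convert to SI: h₁−h₂ = 33.0159 m
mgh₁ = mgh₂ + ½mv² ⇒ v = √(2g(h₁−h₂)) = √(2·5.7·33.0159) = 19.4006 m/s = 69.84 km/h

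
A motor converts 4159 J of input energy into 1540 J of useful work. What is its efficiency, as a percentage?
η = W_out/W_in = 1540/4159 = 37.03%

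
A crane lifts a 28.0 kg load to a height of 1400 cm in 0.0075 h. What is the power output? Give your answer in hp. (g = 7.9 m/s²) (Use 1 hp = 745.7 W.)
Convert to SI: m = 28.0 kg, h = 14.0 m, t = 27.0 s
P = mgh/t = (28.0)(7.9)(14.0)/27.0 = 114.696 W = 0.1538 hp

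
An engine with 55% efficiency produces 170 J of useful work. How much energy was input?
W_in = W_out/η = 170/0.55 = 309.1 J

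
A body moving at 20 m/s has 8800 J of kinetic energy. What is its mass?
m = 2·KE/v² = 2·8800/(20)² = 44.0 kg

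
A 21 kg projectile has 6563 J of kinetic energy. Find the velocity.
v = √(2·KE/m) = √(2·6563/21) = 25.0 m/s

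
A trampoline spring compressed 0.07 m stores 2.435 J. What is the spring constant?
k = 2·PE/x² = 2·2.435/(0.07)² = 993.9 N/m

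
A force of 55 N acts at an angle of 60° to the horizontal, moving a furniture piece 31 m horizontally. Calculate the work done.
W = F·d·cosθ = (55)(31)cos(60°) = 852.5 J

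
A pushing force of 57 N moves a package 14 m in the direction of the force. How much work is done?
W = F·d = (57)(14) = 798.0 J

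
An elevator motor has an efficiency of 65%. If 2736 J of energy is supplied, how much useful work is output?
W_out = η·W_in = 0.65·2736 = 1778.4 J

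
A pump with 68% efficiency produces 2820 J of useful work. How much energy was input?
W_in = W_out/η = 2820/0.68 = 4147 J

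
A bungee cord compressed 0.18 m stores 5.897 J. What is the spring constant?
k = 2·PE/x² = 2·5.897/(0.18)² = 364.0 N/m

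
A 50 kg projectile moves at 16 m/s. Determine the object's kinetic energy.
KE = ½mv² = ½(50)(16)² = 6400.0 J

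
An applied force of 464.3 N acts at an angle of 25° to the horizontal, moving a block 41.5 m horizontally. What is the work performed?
W = F·d·cosθ = (464.3)(41.5)cos(25°) = 17460 J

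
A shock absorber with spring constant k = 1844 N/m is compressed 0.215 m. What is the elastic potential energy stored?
PE = ½kx² = ½(1844)(0.215)² = 42.62 J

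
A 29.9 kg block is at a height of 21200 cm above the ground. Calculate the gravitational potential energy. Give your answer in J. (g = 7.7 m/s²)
Convert to SI: m = 29.9 kg, h = 212.0 m
PE = mgh = (29.9)(7.7)(212.0) = 48810 J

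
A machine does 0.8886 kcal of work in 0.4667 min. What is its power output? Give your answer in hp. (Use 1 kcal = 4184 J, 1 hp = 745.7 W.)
Convert to SI: W = 3717.9 J, t = 28.002 s
P = W/t = 3717.9/28.002 = 132.773 W = 0.1781 hp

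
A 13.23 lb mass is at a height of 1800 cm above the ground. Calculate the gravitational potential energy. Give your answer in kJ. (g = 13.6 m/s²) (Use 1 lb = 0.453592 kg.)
Convert to SI: m = 6.00102 kg, h = 18.0 m
PE = mgh = (6.00102)(13.6)(18.0) = 1469.05 J = 1.469 kJ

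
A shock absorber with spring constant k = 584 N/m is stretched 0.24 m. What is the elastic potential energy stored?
PE = ½kx² = ½(584)(0.24)² = 16.82 J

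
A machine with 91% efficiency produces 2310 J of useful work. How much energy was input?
W_in = W_out/η = 2310/0.91 = 2538 J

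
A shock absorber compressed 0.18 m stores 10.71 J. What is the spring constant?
k = 2·PE/x² = 2·10.71/(0.18)² = 661.1 N/m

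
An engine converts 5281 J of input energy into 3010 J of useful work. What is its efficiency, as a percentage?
η = W_out/W_in = 3010/5281 = 57.0%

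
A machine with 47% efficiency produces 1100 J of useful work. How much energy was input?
W_in = W_out/η = 1100/0.47 = 2340 J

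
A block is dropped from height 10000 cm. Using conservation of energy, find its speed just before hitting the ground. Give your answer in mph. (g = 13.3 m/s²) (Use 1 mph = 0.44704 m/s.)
Convert to SI: h = 100.0 m
mgh = ½mv² ⇒ v = √(2gh) = √(2·13.3·100.0) = 51.5752 m/s = 115.4 mph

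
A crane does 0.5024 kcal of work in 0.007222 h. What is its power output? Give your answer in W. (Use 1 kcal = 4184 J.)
Convert to SI: W = 2102.04 J, t = 25.9992 s
P = W/t = 2102.04/25.9992 = 80.85 W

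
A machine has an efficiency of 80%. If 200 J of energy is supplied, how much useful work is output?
W_out = η·W_in = 0.8·200 = 160.0 J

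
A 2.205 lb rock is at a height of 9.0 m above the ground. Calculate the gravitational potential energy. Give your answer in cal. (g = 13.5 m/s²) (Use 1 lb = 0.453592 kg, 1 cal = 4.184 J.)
Convert to SI: m = 1.00017 kg, h = 9.0 m
PE = mgh = (1.00017)(13.5)(9.0) = 121.521 J = 29.04 cal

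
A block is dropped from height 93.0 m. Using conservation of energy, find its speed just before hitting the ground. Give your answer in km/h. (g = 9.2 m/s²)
mgh = ½mv² ⇒ v = √(2gh) = √(2·9.2·93.0) = 41.3667 m/s = 148.9 km/h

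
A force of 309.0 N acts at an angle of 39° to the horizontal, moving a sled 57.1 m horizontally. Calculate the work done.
W = F·d·cosθ = (309.0)(57.1)cos(39°) = 13710 J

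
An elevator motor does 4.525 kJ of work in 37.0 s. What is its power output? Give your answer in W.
Convert to SI: W = 4525.0 J, t = 37.0 s
P = W/t = 4525.0/37.0 = 122.3 W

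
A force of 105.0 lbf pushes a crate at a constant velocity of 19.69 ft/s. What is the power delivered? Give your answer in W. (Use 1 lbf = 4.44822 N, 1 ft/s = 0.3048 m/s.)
Convert to SI: F = 467.063 N, v = 6.00151 m/s
P = Fv = (467.063)(6.00151) = 2803 W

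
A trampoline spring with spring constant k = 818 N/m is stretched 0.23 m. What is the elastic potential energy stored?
PE = ½kx² = ½(818)(0.23)² = 21.64 J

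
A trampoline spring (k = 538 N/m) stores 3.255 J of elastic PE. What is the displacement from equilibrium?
x = √(2·PE/k) = √(2·3.255/538) = 0.11 m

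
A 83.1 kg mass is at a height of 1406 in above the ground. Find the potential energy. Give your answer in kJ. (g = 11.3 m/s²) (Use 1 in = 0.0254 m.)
Convert to SI: m = 83.1 kg, h = 35.7124 m
PE = mgh = (83.1)(11.3)(35.7124) = 33535.0 J = 33.54 kJ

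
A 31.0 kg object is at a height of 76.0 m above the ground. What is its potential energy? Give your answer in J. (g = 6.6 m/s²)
PE = mgh = (31.0)(6.6)(76.0) = 15550 J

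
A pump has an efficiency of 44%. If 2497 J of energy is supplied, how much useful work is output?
W_out = η·W_in = 0.44·2497 = 1098.68 J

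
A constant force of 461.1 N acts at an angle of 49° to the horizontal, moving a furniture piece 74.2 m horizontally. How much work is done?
W = F·d·cosθ = (461.1)(74.2)cos(49°) = 22450 J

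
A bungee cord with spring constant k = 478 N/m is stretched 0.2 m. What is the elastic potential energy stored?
PE = ½kx² = ½(478)(0.2)² = 9.56 J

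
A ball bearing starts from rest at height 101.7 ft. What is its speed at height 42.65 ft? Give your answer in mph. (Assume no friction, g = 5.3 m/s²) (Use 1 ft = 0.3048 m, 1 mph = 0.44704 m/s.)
Convert to SI: h₁−h₂ = 17.9984 m
mgh₁ = mgh₂ + ½mv² ⇒ v = √(2g(h₁−h₂)) = √(2·5.3·17.9984) = 13.8124 m/s = 30.9 mph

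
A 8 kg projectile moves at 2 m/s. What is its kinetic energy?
KE = ½mv² = ½(8)(2)² = 16.0 J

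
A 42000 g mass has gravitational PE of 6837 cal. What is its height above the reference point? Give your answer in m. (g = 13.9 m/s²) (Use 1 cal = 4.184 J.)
Convert to SI: m = 42.0 kg, PE = 28606.0 J
h = PE/(mg) = 28606.0/(42.0·13.9) = 49.0 m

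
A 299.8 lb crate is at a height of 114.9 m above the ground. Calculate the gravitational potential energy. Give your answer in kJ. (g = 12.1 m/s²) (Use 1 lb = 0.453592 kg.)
Convert to SI: m = 135.987 kg, h = 114.9 m
PE = mgh = (135.987)(12.1)(114.9) = 189061 J = 189.1 kJ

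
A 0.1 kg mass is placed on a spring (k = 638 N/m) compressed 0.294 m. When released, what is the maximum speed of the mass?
½kx² = ½mv² ⇒ v = x√(k/m) = (0.294)√(638/0.1) = 23.48 m/s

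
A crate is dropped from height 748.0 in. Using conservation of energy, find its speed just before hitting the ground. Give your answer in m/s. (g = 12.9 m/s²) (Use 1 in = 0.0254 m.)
Convert to SI: h = 18.9992 m
mgh = ½mv² ⇒ v = √(2gh) = √(2·12.9·18.9992) = 22.14 m/s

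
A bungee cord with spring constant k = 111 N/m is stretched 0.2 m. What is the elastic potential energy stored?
PE = ½kx² = ½(111)(0.2)² = 2.22 J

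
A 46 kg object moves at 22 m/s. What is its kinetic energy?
KE = ½mv² = ½(46)(22)² = 11132.0 J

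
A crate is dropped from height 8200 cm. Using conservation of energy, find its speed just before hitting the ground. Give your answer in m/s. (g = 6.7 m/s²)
Convert to SI: h = 82.0 m
mgh = ½mv² ⇒ v = √(2gh) = √(2·6.7·82.0) = 33.15 m/s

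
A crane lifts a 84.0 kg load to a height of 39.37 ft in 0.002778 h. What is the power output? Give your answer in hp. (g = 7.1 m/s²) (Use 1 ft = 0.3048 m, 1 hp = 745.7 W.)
Convert to SI: m = 84.0 kg, h = 12.0 m, t = 10.0008 s
P = mgh/t = (84.0)(7.1)(12.0)/10.0008 = 715.621 W = 0.9597 hp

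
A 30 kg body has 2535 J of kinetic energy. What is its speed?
v = √(2·KE/m) = √(2·2535/30) = 13.0 m/s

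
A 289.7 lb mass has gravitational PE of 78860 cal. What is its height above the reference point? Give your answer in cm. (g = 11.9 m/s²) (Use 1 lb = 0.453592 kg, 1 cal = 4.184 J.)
Convert to SI: m = 131.406 kg, PE = 329950 J
h = PE/(mg) = 329950/(131.406·11.9) = 211.003 m = 21100 cm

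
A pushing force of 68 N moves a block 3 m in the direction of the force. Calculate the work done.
W = F·d = (68)(3) = 204.0 J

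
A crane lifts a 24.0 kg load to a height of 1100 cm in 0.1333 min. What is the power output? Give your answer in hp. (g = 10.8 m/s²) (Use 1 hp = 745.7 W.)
Convert to SI: m = 24.0 kg, h = 11.0 m, t = 7.998 s
P = mgh/t = (24.0)(10.8)(11.0)/7.998 = 356.489 W = 0.4781 hp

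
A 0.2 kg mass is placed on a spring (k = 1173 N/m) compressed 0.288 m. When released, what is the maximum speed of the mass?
½kx² = ½mv² ⇒ v = x√(k/m) = (0.288)√(1173/0.2) = 22.06 m/s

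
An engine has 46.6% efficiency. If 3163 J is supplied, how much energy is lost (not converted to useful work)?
W_lost = W_in(1 − η) = 3163·(1 − 0.466) = 1689 J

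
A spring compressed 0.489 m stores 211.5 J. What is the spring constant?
k = 2·PE/x² = 2·211.5/(0.489)² = 1769 N/m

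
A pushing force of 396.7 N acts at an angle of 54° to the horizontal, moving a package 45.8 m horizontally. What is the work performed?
W = F·d·cosθ = (396.7)(45.8)cos(54°) = 10680 J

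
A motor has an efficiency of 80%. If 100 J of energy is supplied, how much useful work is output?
W_out = η·W_in = 0.8·100 = 80.0 J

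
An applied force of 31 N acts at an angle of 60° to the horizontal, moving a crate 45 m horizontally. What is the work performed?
W = F·d·cosθ = (31)(45)cos(60°) = 697.5 J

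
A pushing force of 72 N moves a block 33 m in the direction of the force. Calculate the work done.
W = F·d = (72)(33) = 2376 J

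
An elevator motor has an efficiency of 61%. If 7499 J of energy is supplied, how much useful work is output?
W_out = η·W_in = 0.61·7499 = 4574.39 J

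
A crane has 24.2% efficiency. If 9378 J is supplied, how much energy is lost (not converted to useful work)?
W_lost = W_in(1 − η) = 9378·(1 − 0.242) = 7109 J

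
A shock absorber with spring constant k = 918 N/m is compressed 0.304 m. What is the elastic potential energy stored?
PE = ½kx² = ½(918)(0.304)² = 42.42 J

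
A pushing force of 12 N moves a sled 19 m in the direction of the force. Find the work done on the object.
W = F·d = (12)(19) = 228.0 J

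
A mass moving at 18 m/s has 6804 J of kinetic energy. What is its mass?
m = 2·KE/v² = 2·6804/(18)² = 42.0 kg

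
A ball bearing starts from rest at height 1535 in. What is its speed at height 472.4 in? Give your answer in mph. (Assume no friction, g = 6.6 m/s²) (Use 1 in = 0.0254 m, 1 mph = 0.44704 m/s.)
Convert to SI: h₁−h₂ = 26.99 m
mgh₁ = mgh₂ + ½mv² ⇒ v = √(2g(h₁−h₂)) = √(2·6.6·26.99) = 18.8751 m/s = 42.22 mph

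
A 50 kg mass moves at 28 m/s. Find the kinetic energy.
KE = ½mv² = ½(50)(28)² = 19600.0 J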